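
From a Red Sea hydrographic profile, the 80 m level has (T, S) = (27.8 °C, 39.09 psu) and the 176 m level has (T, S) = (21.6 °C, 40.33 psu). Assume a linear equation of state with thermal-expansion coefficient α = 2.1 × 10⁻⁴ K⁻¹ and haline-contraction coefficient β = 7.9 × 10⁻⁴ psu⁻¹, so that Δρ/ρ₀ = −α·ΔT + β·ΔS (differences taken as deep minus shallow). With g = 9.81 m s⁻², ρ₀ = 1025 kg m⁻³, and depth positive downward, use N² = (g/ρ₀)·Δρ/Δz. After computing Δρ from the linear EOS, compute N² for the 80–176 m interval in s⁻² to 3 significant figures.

2.33 × 10⁻⁴ s⁻²

ΔT = -6.2 K, ΔS = +1.24 psu (deep − shallow).
Δρ/ρ₀ = −αΔT + βΔS = 1.302 × 10⁻³ + 9.796 × 10⁻⁴ = 2.2816 × 10⁻³, so Δρ ≈ 2.339 kg m⁻³.
N² = (g/ρ₀)·Δρ/Δz = g·(Δρ/ρ₀)/Δz = 9.81 × 2.2816 × 10⁻³ / 96 = 2.3315 × 10⁻⁴ s⁻² ≈ 2.33 × 10⁻⁴ s⁻².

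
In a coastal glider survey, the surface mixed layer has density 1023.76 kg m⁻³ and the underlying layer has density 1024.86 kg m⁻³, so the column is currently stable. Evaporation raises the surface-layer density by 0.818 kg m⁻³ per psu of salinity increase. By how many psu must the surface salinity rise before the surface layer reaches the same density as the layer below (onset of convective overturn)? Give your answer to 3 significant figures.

Density deficit of the surface layer: 1024.86 − 1023.76 = 1.1 kg m⁻³.
Required change = 1.1 / 0.818 = 1.34 psu.

1.34 psu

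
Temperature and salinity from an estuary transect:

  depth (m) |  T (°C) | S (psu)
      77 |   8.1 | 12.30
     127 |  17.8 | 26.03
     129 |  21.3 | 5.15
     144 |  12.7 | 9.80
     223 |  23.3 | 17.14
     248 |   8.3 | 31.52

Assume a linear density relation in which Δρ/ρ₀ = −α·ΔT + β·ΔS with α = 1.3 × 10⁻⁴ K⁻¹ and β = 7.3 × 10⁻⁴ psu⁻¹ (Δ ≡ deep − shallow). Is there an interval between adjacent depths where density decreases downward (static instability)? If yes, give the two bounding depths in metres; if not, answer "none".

127–129 m

Evaluate Δρ/ρ₀ = −αΔT + βΔS across each adjacent pair:
  77–127 m: −αΔT+βΔS = −(1.3 × 10⁻⁴)(+9.7)+(7.3 × 10⁻⁴)(+13.73) = 8.8 × 10⁻³ → stable
  127–129 m: −αΔT+βΔS = −(1.3 × 10⁻⁴)(+3.5)+(7.3 × 10⁻⁴)(-20.88) = -0.016 → UNSTABLE
  129–144 m: −αΔT+βΔS = −(1.3 × 10⁻⁴)(-8.6)+(7.3 × 10⁻⁴)(+4.65) = 4.5 × 10⁻³ → stable
  144–223 m: −αΔT+βΔS = −(1.3 × 10⁻⁴)(+10.6)+(7.3 × 10⁻⁴)(+7.34) = 4.0 × 10⁻³ → stable
  223–248 m: −αΔT+βΔS = −(1.3 × 10⁻⁴)(-15.0)+(7.3 × 10⁻⁴)(+14.38) = 0.012 → stable
The 127–129 m interval has Δρ < 0: lighter water underlies denser water.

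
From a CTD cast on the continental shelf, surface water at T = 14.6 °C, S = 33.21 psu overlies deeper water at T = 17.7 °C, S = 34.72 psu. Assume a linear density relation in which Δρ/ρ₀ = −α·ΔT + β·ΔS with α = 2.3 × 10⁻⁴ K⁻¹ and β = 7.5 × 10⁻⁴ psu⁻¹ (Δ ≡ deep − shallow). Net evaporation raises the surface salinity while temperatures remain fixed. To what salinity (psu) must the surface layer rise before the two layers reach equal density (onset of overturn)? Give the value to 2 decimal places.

Neutral buoyancy requires −α(T_deep − T_surf) + β(S_deep − S_surf′) = 0.
S_surf′ = S_deep − (α/β)·ΔT = 34.72 − (2.3 × 10⁻⁴/7.5 × 10⁻⁴)·(+3.1) = 33.7693 psu.
Increase required: 33.7693 − 33.21 = 0.5593 psu.

33.77 psu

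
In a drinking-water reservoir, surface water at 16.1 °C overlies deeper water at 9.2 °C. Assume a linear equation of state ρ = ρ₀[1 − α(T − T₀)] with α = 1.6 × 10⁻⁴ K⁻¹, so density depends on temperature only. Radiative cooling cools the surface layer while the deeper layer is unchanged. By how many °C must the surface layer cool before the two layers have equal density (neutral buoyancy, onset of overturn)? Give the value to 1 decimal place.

6.9 °C

With temperature the only control, equal density requires T_surf′ = T_deep.
T_surf′ = 9.2 °C.
Cooling required: 16.1 − 9.2 = 6.9 °C.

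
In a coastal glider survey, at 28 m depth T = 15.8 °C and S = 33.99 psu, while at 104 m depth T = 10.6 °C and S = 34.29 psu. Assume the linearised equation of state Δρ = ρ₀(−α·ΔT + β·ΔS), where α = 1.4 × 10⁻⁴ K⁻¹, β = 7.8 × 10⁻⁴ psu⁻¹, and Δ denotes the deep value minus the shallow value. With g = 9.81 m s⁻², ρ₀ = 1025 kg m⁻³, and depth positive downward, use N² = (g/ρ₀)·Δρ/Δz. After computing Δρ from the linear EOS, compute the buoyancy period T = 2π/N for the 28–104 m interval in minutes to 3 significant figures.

ΔT = -5.2 K, ΔS = +0.30 psu (deep − shallow).
Δρ/ρ₀ = −αΔT + βΔS = 7.28 × 10⁻⁴ + 2.34 × 10⁻⁴ = 9.62 × 10⁻⁴, so Δρ ≈ 0.9860 kg m⁻³.
N² = (g/ρ₀)·Δρ/Δz = g·(Δρ/ρ₀)/Δz = 9.81 × 9.62 × 10⁻⁴ / 76 = 1.2417 × 10⁻⁴ s⁻².
N = √(1.2417 × 10⁻⁴) = 0.011143 rad s⁻¹ → T = 2π/N = 563.87 s = 9.3978 min ≈ 9.40 min.

9.40 min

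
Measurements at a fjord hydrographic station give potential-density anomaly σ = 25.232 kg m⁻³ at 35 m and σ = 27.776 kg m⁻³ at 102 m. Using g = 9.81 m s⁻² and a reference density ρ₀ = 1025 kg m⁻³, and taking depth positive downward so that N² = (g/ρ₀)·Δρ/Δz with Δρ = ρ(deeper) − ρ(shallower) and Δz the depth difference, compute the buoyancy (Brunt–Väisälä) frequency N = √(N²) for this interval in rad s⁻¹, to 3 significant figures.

0.0191 rad s⁻¹

Δρ = 1027.776 − 1025.232 = 2.544 kg m⁻³ over Δz = 102 − 35 = 67 m.
N² = (9.81/1025) × (2.544/67) = 3.6340 × 10⁻⁴ s⁻².
N = √(3.6340 × 10⁻⁴) = 0.019063 rad s⁻¹ ≈ 0.0191 rad s⁻¹.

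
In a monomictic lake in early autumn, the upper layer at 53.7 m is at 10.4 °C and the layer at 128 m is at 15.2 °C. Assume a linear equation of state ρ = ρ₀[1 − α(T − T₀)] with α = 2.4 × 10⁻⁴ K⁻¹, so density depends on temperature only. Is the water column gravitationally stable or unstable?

unstable

ΔT = 15.2 − 10.4 = +4.8 K, so Δρ/ρ₀ = −αΔT = -1.152 × 10⁻³.
Δρ/ρ₀ < 0, so Δρ < 0: deeper water is lighter → statically unstable; the column would overturn.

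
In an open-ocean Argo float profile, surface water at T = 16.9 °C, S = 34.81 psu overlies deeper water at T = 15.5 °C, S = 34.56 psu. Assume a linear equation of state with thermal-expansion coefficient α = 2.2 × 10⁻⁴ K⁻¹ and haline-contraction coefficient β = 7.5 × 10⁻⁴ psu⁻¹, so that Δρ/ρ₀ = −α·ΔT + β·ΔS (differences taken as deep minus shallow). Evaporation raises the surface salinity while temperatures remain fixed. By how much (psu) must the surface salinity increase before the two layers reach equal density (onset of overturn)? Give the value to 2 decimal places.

Neutral buoyancy requires −α(T_deep − T_surf) + β(S_deep − S_surf′) = 0.
S_surf′ = S_deep − (α/β)·ΔT = 34.56 − (2.2 × 10⁻⁴/7.5 × 10⁻⁴)·(-1.4) = 34.9707 psu.
Increase required: 34.9707 − 34.81 = 0.1607 psu.

0.16 psu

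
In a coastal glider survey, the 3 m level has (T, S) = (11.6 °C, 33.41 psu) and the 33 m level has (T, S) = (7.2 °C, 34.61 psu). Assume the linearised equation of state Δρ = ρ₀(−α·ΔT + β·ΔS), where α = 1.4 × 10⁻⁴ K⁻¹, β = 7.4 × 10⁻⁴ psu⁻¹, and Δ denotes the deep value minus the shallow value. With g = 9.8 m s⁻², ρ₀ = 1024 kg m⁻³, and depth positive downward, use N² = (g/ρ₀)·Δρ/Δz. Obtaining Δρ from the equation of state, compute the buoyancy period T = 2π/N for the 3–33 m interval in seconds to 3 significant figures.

283 s

ΔT = -4.4 K, ΔS = +1.20 psu (deep − shallow).
Δρ/ρ₀ = −αΔT + βΔS = 6.16 × 10⁻⁴ + 8.88 × 10⁻⁴ = 1.504 × 10⁻³, so Δρ ≈ 1.540 kg m⁻³.
N² = (g/ρ₀)·Δρ/Δz = g·(Δρ/ρ₀)/Δz = 9.8 × 1.504 × 10⁻³ / 30 = 4.9131 × 10⁻⁴ s⁻².
N = √(4.9131 × 10⁻⁴) = 0.022166 rad s⁻¹ → T = 2π/N = 283.46 s ≈ 283 s.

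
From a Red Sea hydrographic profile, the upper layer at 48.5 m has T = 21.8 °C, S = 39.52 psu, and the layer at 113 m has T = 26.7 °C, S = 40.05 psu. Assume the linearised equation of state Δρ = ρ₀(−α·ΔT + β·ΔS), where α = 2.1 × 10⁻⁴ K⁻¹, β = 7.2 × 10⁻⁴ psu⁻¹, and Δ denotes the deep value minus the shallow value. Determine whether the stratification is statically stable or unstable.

ΔT = 26.7 − 21.8 = +4.9 K and ΔS = 40.05 − 39.52 = +0.53 psu (deep − shallow).
−αΔT = -1.029 × 10⁻³; βΔS = 3.816 × 10⁻⁴; sum Δρ/ρ₀ = -6.474 × 10⁻⁴.
Δρ/ρ₀ < 0, so Δρ < 0: deeper water is lighter → statically unstable; the column would overturn.

unstable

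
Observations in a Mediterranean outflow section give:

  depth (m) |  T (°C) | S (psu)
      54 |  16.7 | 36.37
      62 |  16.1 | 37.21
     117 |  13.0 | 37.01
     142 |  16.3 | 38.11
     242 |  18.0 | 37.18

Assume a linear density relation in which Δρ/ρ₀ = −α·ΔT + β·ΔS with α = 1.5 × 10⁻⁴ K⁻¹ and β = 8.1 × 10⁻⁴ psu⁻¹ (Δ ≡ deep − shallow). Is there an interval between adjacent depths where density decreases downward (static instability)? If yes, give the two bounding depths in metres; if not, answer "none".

142–242 m

Evaluate Δρ/ρ₀ = −αΔT + βΔS across each adjacent pair:
  54–62 m: −αΔT+βΔS = −(1.5 × 10⁻⁴)(-0.6)+(8.1 × 10⁻⁴)(+0.84) = 7.7 × 10⁻⁴ → stable
  62–117 m: −αΔT+βΔS = −(1.5 × 10⁻⁴)(-3.1)+(8.1 × 10⁻⁴)(-0.20) = 3.0 × 10⁻⁴ → stable
  117–142 m: −αΔT+βΔS = −(1.5 × 10⁻⁴)(+3.3)+(8.1 × 10⁻⁴)(+1.10) = 4.0 × 10⁻⁴ → stable
  142–242 m: −αΔT+βΔS = −(1.5 × 10⁻⁴)(+1.7)+(8.1 × 10⁻⁴)(-0.93) = -1.0 × 10⁻³ → UNSTABLE
The 142–242 m interval has Δρ < 0: lighter water underlies denser water.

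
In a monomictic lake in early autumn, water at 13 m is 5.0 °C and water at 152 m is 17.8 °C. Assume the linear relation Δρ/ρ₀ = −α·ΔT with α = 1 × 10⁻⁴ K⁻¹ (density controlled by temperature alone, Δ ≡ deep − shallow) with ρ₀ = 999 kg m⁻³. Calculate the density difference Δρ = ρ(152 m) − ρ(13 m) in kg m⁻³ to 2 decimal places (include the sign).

ΔT = +12.8 K, Δρ/ρ₀ = −αΔT = -1.28 × 10⁻³.
Δρ = 999 × (-1.28 × 10⁻³) = -1.28 kg m⁻³.
Negative Δρ: lighter below, statically unstable.

-1.28 kg m⁻³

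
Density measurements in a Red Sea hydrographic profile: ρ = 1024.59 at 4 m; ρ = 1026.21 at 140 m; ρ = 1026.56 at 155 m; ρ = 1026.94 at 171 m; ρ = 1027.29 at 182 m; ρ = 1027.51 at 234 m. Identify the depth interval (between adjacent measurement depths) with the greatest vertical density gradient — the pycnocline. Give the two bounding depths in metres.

Compute the density gradient over each adjacent pair:
  4–140 m: Δρ/Δz = 1.62/136 = 0.012 kg m⁻⁴
  140–155 m: Δρ/Δz = 0.35/15 = 0.023 kg m⁻⁴
  155–171 m: Δρ/Δz = 0.38/16 = 0.024 kg m⁻⁴
  171–182 m: Δρ/Δz = 0.35/11 = 0.032 kg m⁻⁴
  182–234 m: Δρ/Δz = 0.22/52 = 4.2 × 10⁻³ kg m⁻⁴
The largest gradient is in the 171–182 m interval — the pycnocline.

171–182 m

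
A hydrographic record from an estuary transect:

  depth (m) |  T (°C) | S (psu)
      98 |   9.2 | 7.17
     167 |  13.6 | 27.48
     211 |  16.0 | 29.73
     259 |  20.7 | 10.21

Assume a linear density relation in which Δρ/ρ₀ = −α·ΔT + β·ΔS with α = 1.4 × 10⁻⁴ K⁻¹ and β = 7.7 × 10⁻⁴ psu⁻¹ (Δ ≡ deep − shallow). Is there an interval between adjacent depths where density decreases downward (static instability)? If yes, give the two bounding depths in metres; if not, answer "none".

Evaluate Δρ/ρ₀ = −αΔT + βΔS across each adjacent pair:
  98–167 m: −αΔT+βΔS = −(1.4 × 10⁻⁴)(+4.4)+(7.7 × 10⁻⁴)(+20.31) = 0.015 → stable
  167–211 m: −αΔT+βΔS = −(1.4 × 10⁻⁴)(+2.4)+(7.7 × 10⁻⁴)(+2.25) = 1.4 × 10⁻³ → stable
  211–259 m: −αΔT+βΔS = −(1.4 × 10⁻⁴)(+4.7)+(7.7 × 10⁻⁴)(-19.52) = -0.016 → UNSTABLE
The 211–259 m interval has Δρ < 0: lighter water underlies denser water.

211–259 m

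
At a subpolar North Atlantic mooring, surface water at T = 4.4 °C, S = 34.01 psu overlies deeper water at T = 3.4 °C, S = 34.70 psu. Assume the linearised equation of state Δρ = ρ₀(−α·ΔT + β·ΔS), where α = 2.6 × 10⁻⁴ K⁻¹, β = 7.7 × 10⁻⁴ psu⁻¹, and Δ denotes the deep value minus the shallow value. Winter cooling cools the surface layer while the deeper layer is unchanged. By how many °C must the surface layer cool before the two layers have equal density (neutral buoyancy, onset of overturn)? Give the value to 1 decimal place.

Neutral buoyancy requires Δρ = 0, i.e. −α(T_deep − T_surf′) + β(S_deep − S_surf) = 0.
T_surf′ = T_deep − (β/α)·ΔS = 3.4 − (7.7 × 10⁻⁴/2.6 × 10⁻⁴)·(+0.69) = 1.357 °C.
Cooling required: 4.4 − (1.357) = 3.043 °C.

3.0 °C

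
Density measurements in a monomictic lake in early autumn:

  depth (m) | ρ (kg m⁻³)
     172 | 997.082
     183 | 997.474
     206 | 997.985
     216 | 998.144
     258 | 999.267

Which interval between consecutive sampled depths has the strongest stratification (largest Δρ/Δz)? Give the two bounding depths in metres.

172–183 m

Compute the density gradient over each adjacent pair:
  172–183 m: Δρ/Δz = 0.392/11 = 0.036 kg m⁻⁴
  183–206 m: Δρ/Δz = 0.511/23 = 0.022 kg m⁻⁴
  206–216 m: Δρ/Δz = 0.159/10 = 0.016 kg m⁻⁴
  216–258 m: Δρ/Δz = 1.123/42 = 0.027 kg m⁻⁴
The largest gradient is in the 172–183 m interval — the pycnocline.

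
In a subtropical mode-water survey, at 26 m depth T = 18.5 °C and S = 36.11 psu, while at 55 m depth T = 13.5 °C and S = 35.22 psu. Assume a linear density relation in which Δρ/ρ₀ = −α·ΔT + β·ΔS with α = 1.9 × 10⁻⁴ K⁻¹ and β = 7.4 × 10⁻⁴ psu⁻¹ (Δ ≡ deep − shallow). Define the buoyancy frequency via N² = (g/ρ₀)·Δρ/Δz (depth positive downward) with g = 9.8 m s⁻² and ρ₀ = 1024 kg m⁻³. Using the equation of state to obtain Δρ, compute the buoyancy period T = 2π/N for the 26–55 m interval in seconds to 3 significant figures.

633 s

ΔT = -5.0 K, ΔS = -0.89 psu (deep − shallow).
Δρ/ρ₀ = −αΔT + βΔS = 9.50 × 10⁻⁴ − 6.586 × 10⁻⁴ = 2.914 × 10⁻⁴, so Δρ ≈ 0.2984 kg m⁻³.
N² = (g/ρ₀)·Δρ/Δz = g·(Δρ/ρ₀)/Δz = 9.8 × 2.914 × 10⁻⁴ / 29 = 9.8473 × 10⁻⁵ s⁻².
N = √(9.8473 × 10⁻⁵) = 9.9234 × 10⁻³ rad s⁻¹ → T = 2π/N = 633.17 s ≈ 633 s.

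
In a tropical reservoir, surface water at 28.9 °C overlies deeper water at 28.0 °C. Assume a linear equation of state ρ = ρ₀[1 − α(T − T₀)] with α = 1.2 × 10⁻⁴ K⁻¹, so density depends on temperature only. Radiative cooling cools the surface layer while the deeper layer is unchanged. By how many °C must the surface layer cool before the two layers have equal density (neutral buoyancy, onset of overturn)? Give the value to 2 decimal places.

0.90 °C

With temperature the only control, equal density requires T_surf′ = T_deep.
T_surf′ = 28.0 °C.
Cooling required: 28.9 − 28.0 = 0.90 °C.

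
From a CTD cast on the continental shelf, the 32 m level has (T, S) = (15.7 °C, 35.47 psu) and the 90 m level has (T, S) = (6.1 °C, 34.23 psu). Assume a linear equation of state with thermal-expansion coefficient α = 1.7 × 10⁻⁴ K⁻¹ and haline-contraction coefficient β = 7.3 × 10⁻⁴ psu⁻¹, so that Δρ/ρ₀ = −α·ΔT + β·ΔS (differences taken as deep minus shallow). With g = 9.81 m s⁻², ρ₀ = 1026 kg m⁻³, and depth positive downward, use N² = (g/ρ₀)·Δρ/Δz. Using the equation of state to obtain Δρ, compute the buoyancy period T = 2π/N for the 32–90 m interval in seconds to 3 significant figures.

567 s

ΔT = -9.6 K, ΔS = -1.24 psu (deep − shallow).
Δρ/ρ₀ = −αΔT + βΔS = 1.632 × 10⁻³ − 9.052 × 10⁻⁴ = 7.268 × 10⁻⁴, so Δρ ≈ 0.7457 kg m⁻³.
N² = (g/ρ₀)·Δρ/Δz = g·(Δρ/ρ₀)/Δz = 9.81 × 7.268 × 10⁻⁴ / 58 = 1.2293 × 10⁻⁴ s⁻².
N = √(1.2293 × 10⁻⁴) = 0.011087 rad s⁻¹ → T = 2π/N = 566.72 s ≈ 567 s.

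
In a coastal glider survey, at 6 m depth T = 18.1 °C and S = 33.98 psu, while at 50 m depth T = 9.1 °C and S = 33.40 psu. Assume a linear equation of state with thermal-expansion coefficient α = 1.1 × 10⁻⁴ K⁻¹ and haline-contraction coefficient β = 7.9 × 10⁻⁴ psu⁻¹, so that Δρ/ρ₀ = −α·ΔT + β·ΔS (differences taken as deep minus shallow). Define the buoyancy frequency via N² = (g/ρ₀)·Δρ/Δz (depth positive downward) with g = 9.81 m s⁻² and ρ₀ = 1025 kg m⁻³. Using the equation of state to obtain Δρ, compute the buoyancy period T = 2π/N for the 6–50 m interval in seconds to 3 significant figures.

ΔT = -9.0 K, ΔS = -0.58 psu (deep − shallow).
Δρ/ρ₀ = −αΔT + βΔS = 9.90 × 10⁻⁴ − 4.582 × 10⁻⁴ = 5.318 × 10⁻⁴, so Δρ ≈ 0.5451 kg m⁻³.
N² = (g/ρ₀)·Δρ/Δz = g·(Δρ/ρ₀)/Δz = 9.81 × 5.318 × 10⁻⁴ / 44 = 1.1857 × 10⁻⁴ s⁻².
N = √(1.1857 × 10⁻⁴) = 0.010889 rad s⁻¹ → T = 2π/N = 577.02 s ≈ 577 s.

577 s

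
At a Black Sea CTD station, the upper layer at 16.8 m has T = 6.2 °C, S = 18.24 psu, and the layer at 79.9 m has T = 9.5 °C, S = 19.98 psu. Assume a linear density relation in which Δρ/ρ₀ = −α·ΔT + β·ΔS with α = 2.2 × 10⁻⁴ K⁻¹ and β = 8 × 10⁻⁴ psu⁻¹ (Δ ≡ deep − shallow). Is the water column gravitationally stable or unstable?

stable

ΔT = 9.5 − 6.2 = +3.3 K and ΔS = 19.98 − 18.24 = +1.74 psu (deep − shallow).
−αΔT = -7.26 × 10⁻⁴; βΔS = 1.392 × 10⁻³; sum Δρ/ρ₀ = 6.66 × 10⁻⁴.
Δρ/ρ₀ > 0, so Δρ > 0: deeper water is denser → statically stable.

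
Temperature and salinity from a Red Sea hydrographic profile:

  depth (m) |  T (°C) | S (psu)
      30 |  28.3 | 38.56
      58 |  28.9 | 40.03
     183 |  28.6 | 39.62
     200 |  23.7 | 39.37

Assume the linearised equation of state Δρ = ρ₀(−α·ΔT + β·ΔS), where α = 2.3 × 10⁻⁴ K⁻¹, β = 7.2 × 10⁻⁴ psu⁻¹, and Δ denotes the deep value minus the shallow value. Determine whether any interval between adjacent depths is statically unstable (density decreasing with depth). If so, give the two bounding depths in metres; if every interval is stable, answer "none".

Evaluate Δρ/ρ₀ = −αΔT + βΔS across each adjacent pair:
  30–58 m: −αΔT+βΔS = −(2.3 × 10⁻⁴)(+0.6)+(7.2 × 10⁻⁴)(+1.47) = 9.2 × 10⁻⁴ → stable
  58–183 m: −αΔT+βΔS = −(2.3 × 10⁻⁴)(-0.3)+(7.2 × 10⁻⁴)(-0.41) = -2.3 × 10⁻⁴ → UNSTABLE
  183–200 m: −αΔT+βΔS = −(2.3 × 10⁻⁴)(-4.9)+(7.2 × 10⁻⁴)(-0.25) = 9.5 × 10⁻⁴ → stable
The 58–183 m interval has Δρ < 0: lighter water underlies denser water.

58–183 m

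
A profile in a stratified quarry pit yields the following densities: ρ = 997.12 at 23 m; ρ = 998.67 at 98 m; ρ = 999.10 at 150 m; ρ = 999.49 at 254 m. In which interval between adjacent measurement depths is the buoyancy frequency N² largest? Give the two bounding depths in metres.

23–98 m

Compute the density gradient over each adjacent pair:
  23–98 m: Δρ/Δz = 1.55/75 = 0.021 kg m⁻⁴
  98–150 m: Δρ/Δz = 0.43/52 = 8.3 × 10⁻³ kg m⁻⁴
  150–254 m: Δρ/Δz = 0.39/104 = 3.8 × 10⁻³ kg m⁻⁴
The largest gradient is in the 23–98 m interval — the pycnocline.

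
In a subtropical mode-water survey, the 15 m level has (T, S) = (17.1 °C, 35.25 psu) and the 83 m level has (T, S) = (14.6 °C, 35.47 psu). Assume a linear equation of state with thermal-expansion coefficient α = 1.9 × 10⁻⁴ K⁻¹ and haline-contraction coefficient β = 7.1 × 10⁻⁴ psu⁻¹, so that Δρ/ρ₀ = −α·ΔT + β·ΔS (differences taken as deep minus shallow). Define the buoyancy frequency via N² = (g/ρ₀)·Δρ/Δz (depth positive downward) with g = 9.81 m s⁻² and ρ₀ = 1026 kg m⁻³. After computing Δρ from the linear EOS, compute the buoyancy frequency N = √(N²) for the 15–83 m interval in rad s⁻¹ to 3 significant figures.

ΔT = -2.5 K, ΔS = +0.22 psu (deep − shallow).
Δρ/ρ₀ = −αΔT + βΔS = 4.75 × 10⁻⁴ + 1.562 × 10⁻⁴ = 6.312 × 10⁻⁴, so Δρ ≈ 0.6476 kg m⁻³.
N² = (g/ρ₀)·Δρ/Δz = g·(Δρ/ρ₀)/Δz = 9.81 × 6.312 × 10⁻⁴ / 68 = 9.1060 × 10⁻⁵ s⁻².
N = √(9.1060 × 10⁻⁵) = 9.5425 × 10⁻³ rad s⁻¹ ≈ 9.54 × 10⁻³ rad s⁻¹.

9.54 × 10⁻³ rad s⁻¹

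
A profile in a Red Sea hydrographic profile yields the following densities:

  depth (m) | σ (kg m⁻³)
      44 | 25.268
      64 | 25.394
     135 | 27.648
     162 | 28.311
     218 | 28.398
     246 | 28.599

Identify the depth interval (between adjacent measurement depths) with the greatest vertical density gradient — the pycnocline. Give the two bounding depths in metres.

Compute the density gradient over each adjacent pair:
  44–64 m: Δρ/Δz = 0.126/20 = 6.3 × 10⁻³ kg m⁻⁴
  64–135 m: Δρ/Δz = 2.254/71 = 0.032 kg m⁻⁴
  135–162 m: Δρ/Δz = 0.663/27 = 0.025 kg m⁻⁴
  162–218 m: Δρ/Δz = 0.087/56 = 1.6 × 10⁻³ kg m⁻⁴
  218–246 m: Δρ/Δz = 0.201/28 = 7.2 × 10⁻³ kg m⁻⁴
The largest gradient is in the 64–135 m interval — the pycnocline.

64–135 m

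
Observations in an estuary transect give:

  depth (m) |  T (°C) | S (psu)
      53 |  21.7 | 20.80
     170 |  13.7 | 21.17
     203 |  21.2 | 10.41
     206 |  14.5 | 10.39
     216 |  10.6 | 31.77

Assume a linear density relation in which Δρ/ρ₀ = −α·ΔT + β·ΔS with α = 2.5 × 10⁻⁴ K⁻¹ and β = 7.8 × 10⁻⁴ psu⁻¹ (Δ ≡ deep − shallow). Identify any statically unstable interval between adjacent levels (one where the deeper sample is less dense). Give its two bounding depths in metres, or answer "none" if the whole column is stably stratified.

170–203 m

Evaluate Δρ/ρ₀ = −αΔT + βΔS across each adjacent pair:
  53–170 m: −αΔT+βΔS = −(2.5 × 10⁻⁴)(-8.0)+(7.8 × 10⁻⁴)(+0.37) = 2.3 × 10⁻³ → stable
  170–203 m: −αΔT+βΔS = −(2.5 × 10⁻⁴)(+7.5)+(7.8 × 10⁻⁴)(-10.76) = -0.010 → UNSTABLE
  203–206 m: −αΔT+βΔS = −(2.5 × 10⁻⁴)(-6.7)+(7.8 × 10⁻⁴)(-0.02) = 1.7 × 10⁻³ → stable
  206–216 m: −αΔT+βΔS = −(2.5 × 10⁻⁴)(-3.9)+(7.8 × 10⁻⁴)(+21.38) = 0.018 → stable
The 170–203 m interval has Δρ < 0: lighter water underlies denser water.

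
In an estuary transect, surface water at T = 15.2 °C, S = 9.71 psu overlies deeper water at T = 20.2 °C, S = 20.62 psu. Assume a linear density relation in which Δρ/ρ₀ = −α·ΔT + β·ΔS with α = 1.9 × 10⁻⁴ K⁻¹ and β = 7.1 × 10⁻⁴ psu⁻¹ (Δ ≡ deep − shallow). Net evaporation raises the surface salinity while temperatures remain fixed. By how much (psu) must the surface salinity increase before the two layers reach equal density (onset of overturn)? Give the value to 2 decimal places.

Neutral buoyancy requires −α(T_deep − T_surf) + β(S_deep − S_surf′) = 0.
S_surf′ = S_deep − (α/β)·ΔT = 20.62 − (1.9 × 10⁻⁴/7.1 × 10⁻⁴)·(+5.0) = 19.2820 psu.
Increase required: 19.2820 − 9.71 = 9.5720 psu.

9.57 psu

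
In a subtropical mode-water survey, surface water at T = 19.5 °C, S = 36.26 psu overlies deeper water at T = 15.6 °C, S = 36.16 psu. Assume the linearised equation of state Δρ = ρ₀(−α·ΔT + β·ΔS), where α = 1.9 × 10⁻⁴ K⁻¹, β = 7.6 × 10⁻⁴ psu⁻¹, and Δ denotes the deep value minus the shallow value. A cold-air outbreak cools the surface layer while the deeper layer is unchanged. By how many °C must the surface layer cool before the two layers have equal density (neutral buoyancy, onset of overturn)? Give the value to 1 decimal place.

3.5 °C

Neutral buoyancy requires Δρ = 0, i.e. −α(T_deep − T_surf′) + β(S_deep − S_surf) = 0.
T_surf′ = T_deep − (β/α)·ΔS = 15.6 − (7.6 × 10⁻⁴/1.9 × 10⁻⁴)·(-0.10) = 16.000 °C.
Cooling required: 19.5 − (16.000) = 3.500 °C.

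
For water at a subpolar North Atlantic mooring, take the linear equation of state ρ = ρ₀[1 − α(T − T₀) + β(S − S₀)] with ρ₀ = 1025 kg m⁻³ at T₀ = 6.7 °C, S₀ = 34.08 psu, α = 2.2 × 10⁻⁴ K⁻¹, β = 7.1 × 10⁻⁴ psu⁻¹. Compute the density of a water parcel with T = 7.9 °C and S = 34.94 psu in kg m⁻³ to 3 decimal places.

1025.355 kg m⁻³

T − T₀ = +1.2 K, S − S₀ = +0.86 psu.
Bracket = 1 − α·(+1.2) + β·(+0.86) = 1 + (3.466 × 10⁻⁴) = 1.0003466.
ρ = 1025 × 1.0003466 = 1025.355 kg m⁻³.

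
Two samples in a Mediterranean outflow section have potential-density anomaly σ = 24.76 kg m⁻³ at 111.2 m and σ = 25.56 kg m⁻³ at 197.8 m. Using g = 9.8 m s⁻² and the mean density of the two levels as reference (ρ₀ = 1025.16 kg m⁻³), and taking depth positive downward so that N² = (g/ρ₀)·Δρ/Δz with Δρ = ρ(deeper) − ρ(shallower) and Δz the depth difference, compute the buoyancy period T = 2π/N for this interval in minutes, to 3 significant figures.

Δρ = 1025.56 − 1024.76 = 0.80 kg m⁻³ over Δz = 197.8 − 111.2 = 86.6 m.
N² = (9.8/1025.16) × (0.80/86.6) = 8.8309 × 10⁻⁵ s⁻².
N = √(8.8309 × 10⁻⁵) = 9.3973 × 10⁻³ rad s⁻¹, so T = 2π/N = 668.62 s = 11.144 min ≈ 11.1 min.

11.1 min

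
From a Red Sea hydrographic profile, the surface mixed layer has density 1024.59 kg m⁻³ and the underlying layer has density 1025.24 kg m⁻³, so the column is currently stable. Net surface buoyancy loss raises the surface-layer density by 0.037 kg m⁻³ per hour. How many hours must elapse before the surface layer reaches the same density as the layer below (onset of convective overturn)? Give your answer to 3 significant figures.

Density deficit of the surface layer: 1025.24 − 1024.59 = 0.65 kg m⁻³.
Required change = 0.65 / 0.037 = 17.6 hours.

17.6 hours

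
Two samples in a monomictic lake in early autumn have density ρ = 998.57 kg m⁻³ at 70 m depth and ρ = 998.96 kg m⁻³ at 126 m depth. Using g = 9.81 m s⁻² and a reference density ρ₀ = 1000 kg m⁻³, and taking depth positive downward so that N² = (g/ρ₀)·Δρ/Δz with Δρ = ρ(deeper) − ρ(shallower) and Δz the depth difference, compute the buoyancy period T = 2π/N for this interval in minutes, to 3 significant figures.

12.7 min

Δρ = 998.96 − 998.57 = 0.39 kg m⁻³ over Δz = 126 − 70 = 56 m.
N² = (9.81/1000) × (0.39/56) = 6.8320 × 10⁻⁵ s⁻².
N = √(6.8320 × 10⁻⁵) = 8.2656 × 10⁻³ rad s⁻¹, so T = 2π/N = 760.16 s = 12.669 min ≈ 12.7 min.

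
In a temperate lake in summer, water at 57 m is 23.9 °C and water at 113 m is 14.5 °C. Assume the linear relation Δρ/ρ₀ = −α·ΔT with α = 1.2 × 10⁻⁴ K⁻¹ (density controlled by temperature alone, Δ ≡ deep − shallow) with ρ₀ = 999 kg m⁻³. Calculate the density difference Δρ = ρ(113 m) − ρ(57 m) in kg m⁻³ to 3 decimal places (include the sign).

ΔT = -9.4 K, Δρ/ρ₀ = −αΔT = 1.128 × 10⁻³.
Δρ = 999 × (1.128 × 10⁻³) = +1.127 kg m⁻³.
Positive Δρ: denser below, stable.

+1.127 kg m⁻³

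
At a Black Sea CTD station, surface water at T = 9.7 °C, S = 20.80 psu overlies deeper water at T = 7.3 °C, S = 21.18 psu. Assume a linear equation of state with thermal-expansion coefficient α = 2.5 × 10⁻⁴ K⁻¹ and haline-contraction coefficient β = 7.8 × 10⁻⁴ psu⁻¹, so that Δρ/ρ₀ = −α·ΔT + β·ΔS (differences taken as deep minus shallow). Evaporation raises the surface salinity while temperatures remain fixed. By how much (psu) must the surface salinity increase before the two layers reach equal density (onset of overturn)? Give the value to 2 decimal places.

1.15 psu

Neutral buoyancy requires −α(T_deep − T_surf) + β(S_deep − S_surf′) = 0.
S_surf′ = S_deep − (α/β)·ΔT = 21.18 − (2.5 × 10⁻⁴/7.8 × 10⁻⁴)·(-2.4) = 21.9492 psu.
Increase required: 21.9492 − 20.80 = 1.1492 psu.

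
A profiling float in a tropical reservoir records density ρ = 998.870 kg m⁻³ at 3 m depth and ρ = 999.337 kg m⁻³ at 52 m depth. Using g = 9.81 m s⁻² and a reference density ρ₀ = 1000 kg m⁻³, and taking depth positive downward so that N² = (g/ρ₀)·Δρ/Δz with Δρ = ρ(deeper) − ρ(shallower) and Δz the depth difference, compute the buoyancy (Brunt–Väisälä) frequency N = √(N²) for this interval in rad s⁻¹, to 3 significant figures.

Δρ = 999.337 − 998.870 = 0.467 kg m⁻³ over Δz = 52 − 3 = 49 m.
N² = (9.81/1000) × (0.467/49) = 9.3495 × 10⁻⁵ s⁻².
N = √(9.3495 × 10⁻⁵) = 9.6693 × 10⁻³ rad s⁻¹ ≈ 9.67 × 10⁻³ rad s⁻¹.

9.67 × 10⁻³ rad s⁻¹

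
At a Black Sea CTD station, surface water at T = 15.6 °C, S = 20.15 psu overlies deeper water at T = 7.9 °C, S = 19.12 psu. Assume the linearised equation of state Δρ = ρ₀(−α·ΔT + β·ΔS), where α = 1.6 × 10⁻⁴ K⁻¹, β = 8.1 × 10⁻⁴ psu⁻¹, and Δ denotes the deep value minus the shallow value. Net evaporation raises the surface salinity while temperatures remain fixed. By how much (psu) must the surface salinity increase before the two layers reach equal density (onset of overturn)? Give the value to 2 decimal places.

Neutral buoyancy requires −α(T_deep − T_surf) + β(S_deep − S_surf′) = 0.
S_surf′ = S_deep − (α/β)·ΔT = 19.12 − (1.6 × 10⁻⁴/8.1 × 10⁻⁴)·(-7.7) = 20.6410 psu.
Increase required: 20.6410 − 20.15 = 0.4910 psu.

0.49 psu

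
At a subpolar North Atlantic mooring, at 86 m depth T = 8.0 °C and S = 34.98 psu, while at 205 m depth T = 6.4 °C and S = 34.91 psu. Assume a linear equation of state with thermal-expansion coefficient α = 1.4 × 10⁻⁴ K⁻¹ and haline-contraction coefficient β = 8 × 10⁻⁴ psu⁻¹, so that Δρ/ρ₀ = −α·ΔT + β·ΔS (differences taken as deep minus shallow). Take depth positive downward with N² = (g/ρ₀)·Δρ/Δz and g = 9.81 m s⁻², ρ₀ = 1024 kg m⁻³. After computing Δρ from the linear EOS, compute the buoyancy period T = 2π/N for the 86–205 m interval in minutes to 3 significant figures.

28.1 min

ΔT = -1.6 K, ΔS = -0.07 psu (deep − shallow).
Δρ/ρ₀ = −αΔT + βΔS = 2.24 × 10⁻⁴ − 5.60 × 10⁻⁵ = 1.68 × 10⁻⁴, so Δρ ≈ 0.1720 kg m⁻³.
N² = (g/ρ₀)·Δρ/Δz = g·(Δρ/ρ₀)/Δz = 9.81 × 1.68 × 10⁻⁴ / 119 = 1.3849 × 10⁻⁵ s⁻².
N = √(1.3849 × 10⁻⁵) = 3.7214 × 10⁻³ rad s⁻¹ → T = 2π/N = 1.6884 × 10³ s = 28.140 min ≈ 28.1 min.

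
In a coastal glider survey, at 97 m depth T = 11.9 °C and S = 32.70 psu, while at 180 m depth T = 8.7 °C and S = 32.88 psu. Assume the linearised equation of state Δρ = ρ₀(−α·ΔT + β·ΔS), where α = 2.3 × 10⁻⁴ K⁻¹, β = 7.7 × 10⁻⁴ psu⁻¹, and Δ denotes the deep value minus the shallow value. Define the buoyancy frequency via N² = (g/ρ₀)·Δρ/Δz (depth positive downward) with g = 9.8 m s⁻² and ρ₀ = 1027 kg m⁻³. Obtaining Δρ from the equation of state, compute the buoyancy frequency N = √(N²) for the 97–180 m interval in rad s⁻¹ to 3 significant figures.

ΔT = -3.2 K, ΔS = +0.18 psu (deep − shallow).
Δρ/ρ₀ = −αΔT + βΔS = 7.36 × 10⁻⁴ + 1.386 × 10⁻⁴ = 8.746 × 10⁻⁴, so Δρ ≈ 0.8982 kg m⁻³.
N² = (g/ρ₀)·Δρ/Δz = g·(Δρ/ρ₀)/Δz = 9.8 × 8.746 × 10⁻⁴ / 83 = 1.0327 × 10⁻⁴ s⁻².
N = √(1.0327 × 10⁻⁴) = 0.010162 rad s⁻¹ ≈ 0.0102 rad s⁻¹.

0.0102 rad s⁻¹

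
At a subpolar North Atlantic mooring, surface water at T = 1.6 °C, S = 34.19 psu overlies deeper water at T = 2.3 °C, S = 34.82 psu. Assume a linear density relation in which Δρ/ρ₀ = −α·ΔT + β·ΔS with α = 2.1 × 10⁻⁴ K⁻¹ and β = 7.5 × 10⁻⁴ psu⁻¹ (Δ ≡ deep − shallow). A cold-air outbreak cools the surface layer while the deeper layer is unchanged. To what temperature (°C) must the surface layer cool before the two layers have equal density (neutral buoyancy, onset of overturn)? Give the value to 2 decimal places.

0.05 °C

Neutral buoyancy requires Δρ = 0, i.e. −α(T_deep − T_surf′) + β(S_deep − S_surf) = 0.
T_surf′ = T_deep − (β/α)·ΔS = 2.3 − (7.5 × 10⁻⁴/2.1 × 10⁻⁴)·(+0.63) = 0.0500 °C.
Cooling required: 1.6 − (0.0500) = 1.5500 °C.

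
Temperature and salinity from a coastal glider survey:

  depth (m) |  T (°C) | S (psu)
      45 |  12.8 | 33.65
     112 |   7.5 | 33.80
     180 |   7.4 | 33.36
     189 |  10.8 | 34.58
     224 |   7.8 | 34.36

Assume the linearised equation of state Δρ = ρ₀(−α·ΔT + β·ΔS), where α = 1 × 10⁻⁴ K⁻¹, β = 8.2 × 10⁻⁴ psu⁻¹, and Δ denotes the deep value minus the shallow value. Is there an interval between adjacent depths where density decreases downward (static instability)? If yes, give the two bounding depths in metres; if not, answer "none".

Evaluate Δρ/ρ₀ = −αΔT + βΔS across each adjacent pair:
  45–112 m: −αΔT+βΔS = −(1 × 10⁻⁴)(-5.3)+(8.2 × 10⁻⁴)(+0.15) = 6.5 × 10⁻⁴ → stable
  112–180 m: −αΔT+βΔS = −(1 × 10⁻⁴)(-0.1)+(8.2 × 10⁻⁴)(-0.44) = -3.5 × 10⁻⁴ → UNSTABLE
  180–189 m: −αΔT+βΔS = −(1 × 10⁻⁴)(+3.4)+(8.2 × 10⁻⁴)(+1.22) = 6.6 × 10⁻⁴ → stable
  189–224 m: −αΔT+βΔS = −(1 × 10⁻⁴)(-3.0)+(8.2 × 10⁻⁴)(-0.22) = 1.2 × 10⁻⁴ → stable
The 112–180 m interval has Δρ < 0: lighter water underlies denser water.

112–180 m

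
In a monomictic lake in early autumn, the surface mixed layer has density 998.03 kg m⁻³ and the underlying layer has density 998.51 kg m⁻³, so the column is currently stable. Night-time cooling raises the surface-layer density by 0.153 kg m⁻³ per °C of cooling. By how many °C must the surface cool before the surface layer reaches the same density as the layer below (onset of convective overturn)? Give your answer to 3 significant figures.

3.14 °C

Density deficit of the surface layer: 998.51 − 998.03 = 0.48 kg m⁻³.
Required change = 0.48 / 0.153 = 3.14 °C.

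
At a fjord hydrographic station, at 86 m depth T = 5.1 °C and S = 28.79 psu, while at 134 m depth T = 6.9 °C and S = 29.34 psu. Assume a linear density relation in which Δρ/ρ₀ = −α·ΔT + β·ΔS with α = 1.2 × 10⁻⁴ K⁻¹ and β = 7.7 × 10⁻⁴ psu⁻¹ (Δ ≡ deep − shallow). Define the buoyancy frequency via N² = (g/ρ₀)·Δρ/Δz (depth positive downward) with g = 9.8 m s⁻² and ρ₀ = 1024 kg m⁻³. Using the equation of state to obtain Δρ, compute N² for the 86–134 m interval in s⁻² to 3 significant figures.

ΔT = +1.8 K, ΔS = +0.55 psu (deep − shallow).
Δρ/ρ₀ = −αΔT + βΔS = -2.16 × 10⁻⁴ + 4.235 × 10⁻⁴ = 2.075 × 10⁻⁴, so Δρ ≈ 0.2125 kg m⁻³.
N² = (g/ρ₀)·Δρ/Δz = g·(Δρ/ρ₀)/Δz = 9.8 × 2.075 × 10⁻⁴ / 48 = 4.2365 × 10⁻⁵ s⁻² ≈ 4.24 × 10⁻⁵ s⁻².

4.24 × 10⁻⁵ s⁻²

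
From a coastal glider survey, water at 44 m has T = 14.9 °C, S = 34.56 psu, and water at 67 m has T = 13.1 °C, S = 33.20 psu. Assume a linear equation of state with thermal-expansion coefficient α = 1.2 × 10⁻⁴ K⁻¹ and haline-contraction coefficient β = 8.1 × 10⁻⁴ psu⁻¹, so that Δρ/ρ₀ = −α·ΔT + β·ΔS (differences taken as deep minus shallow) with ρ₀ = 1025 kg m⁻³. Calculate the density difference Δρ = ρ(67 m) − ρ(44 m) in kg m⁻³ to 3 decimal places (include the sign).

-0.908 kg m⁻³

ΔT = -1.8 K, ΔS = -1.36 psu (deep − shallow).
Δρ/ρ₀ = −(1.2 × 10⁻⁴)(-1.8) + (8.1 × 10⁻⁴)(-1.36) = -8.856 × 10⁻⁴.
Δρ = 1025 × (-8.856 × 10⁻⁴) = -0.908 kg m⁻³.
Negative Δρ: lighter below, statically unstable.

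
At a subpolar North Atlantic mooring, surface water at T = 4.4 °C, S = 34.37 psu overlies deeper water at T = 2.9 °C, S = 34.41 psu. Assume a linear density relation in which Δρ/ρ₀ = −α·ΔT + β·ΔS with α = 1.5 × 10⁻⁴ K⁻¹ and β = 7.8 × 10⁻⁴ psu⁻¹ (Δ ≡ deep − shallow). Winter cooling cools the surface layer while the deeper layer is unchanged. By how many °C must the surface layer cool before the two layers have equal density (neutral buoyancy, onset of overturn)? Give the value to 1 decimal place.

1.7 °C

Neutral buoyancy requires Δρ = 0, i.e. −α(T_deep − T_surf′) + β(S_deep − S_surf) = 0.
T_surf′ = T_deep − (β/α)·ΔS = 2.9 − (7.8 × 10⁻⁴/1.5 × 10⁻⁴)·(+0.04) = 2.692 °C.
Cooling required: 4.4 − (2.692) = 1.708 °C.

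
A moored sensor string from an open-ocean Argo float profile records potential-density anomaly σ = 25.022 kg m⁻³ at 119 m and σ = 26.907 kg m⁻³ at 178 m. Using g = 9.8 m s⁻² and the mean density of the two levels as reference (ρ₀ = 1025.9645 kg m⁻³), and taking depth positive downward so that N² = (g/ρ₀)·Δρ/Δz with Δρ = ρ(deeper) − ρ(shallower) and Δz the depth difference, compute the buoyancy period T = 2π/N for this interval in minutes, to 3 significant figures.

Δρ = 1026.907 − 1025.022 = 1.885 kg m⁻³ over Δz = 178 − 119 = 59 m.
N² = (9.8/1025.9645) × (1.885/59) = 3.0518 × 10⁻⁴ s⁻².
N = √(3.0518 × 10⁻⁴) = 0.017469 rad s⁻¹, so T = 2π/N = 359.68 s = 5.9947 min ≈ 5.99 min.
N² > 0, so the interval is statically stable.

5.99 min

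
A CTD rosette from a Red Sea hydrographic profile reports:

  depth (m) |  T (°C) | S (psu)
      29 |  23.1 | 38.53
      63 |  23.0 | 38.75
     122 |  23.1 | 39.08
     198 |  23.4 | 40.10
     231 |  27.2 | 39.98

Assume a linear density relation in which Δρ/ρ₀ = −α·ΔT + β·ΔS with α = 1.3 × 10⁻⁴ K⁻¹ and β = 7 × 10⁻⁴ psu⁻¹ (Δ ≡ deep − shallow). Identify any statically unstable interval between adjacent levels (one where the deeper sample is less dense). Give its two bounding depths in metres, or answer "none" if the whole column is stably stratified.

198–231 m

Evaluate Δρ/ρ₀ = −αΔT + βΔS across each adjacent pair:
  29–63 m: −αΔT+βΔS = −(1.3 × 10⁻⁴)(-0.1)+(7 × 10⁻⁴)(+0.22) = 1.7 × 10⁻⁴ → stable
  63–122 m: −αΔT+βΔS = −(1.3 × 10⁻⁴)(+0.1)+(7 × 10⁻⁴)(+0.33) = 2.2 × 10⁻⁴ → stable
  122–198 m: −αΔT+βΔS = −(1.3 × 10⁻⁴)(+0.3)+(7 × 10⁻⁴)(+1.02) = 6.8 × 10⁻⁴ → stable
  198–231 m: −αΔT+βΔS = −(1.3 × 10⁻⁴)(+3.8)+(7 × 10⁻⁴)(-0.12) = -5.8 × 10⁻⁴ → UNSTABLE
The 198–231 m interval has Δρ < 0: lighter water underlies denser water.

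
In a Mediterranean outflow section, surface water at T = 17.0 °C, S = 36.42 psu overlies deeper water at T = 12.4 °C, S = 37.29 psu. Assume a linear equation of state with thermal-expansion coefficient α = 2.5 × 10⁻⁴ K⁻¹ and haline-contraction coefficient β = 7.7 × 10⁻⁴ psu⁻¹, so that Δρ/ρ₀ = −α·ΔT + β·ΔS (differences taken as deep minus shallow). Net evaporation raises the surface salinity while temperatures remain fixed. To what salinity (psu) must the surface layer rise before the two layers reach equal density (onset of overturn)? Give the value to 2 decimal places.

38.78 psu

Neutral buoyancy requires −α(T_deep − T_surf) + β(S_deep − S_surf′) = 0.
S_surf′ = S_deep − (α/β)·ΔT = 37.29 − (2.5 × 10⁻⁴/7.7 × 10⁻⁴)·(-4.6) = 38.7835 psu.
Increase required: 38.7835 − 36.42 = 2.3635 psu.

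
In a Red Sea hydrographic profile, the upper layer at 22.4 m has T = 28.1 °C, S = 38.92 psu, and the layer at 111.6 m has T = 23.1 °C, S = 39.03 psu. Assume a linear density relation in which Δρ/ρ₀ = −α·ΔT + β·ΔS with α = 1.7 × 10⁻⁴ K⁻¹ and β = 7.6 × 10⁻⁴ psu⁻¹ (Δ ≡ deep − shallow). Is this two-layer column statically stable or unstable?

ΔT = 23.1 − 28.1 = -5.0 K and ΔS = 39.03 − 38.92 = +0.11 psu (deep − shallow).
−αΔT = 8.50 × 10⁻⁴; βΔS = 8.36 × 10⁻⁵; sum Δρ/ρ₀ = 9.336 × 10⁻⁴.
Δρ/ρ₀ > 0, so Δρ > 0: deeper water is denser → statically stable.

stable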